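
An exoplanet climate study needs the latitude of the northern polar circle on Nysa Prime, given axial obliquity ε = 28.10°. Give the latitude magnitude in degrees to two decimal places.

The polar circle is the lowest latitude that experiences at least one full rotation of continuous daylight at the northern-summer solstice; it lies at |ϕ| = 90° − ε = 90° − 28.10° = 61.90°.

61.90°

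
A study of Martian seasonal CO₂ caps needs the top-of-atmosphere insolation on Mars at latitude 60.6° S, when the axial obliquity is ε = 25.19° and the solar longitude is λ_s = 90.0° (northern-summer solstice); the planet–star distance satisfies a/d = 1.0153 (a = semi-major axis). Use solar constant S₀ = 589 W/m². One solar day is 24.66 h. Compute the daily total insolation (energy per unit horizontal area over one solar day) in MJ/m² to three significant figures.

Solar declination: sin δ = sin ε · sin λ_s = sin 25.19° × sin 90.0° = 0.42562, so δ = +25.190°.
cos H₀ = −tan(-60.6°) tan(+25.190°) = 0.8347, H₀ = 0.5831 rad.
Bracket: H₀ sin φ sin δ + cos φ cos δ sin H₀ = 0.5831×-0.87121×0.42562 + 0.49090×0.90490×0.55065 = -0.216216 + 0.244607 = 0.028391.
Inverse-square distance factor (a/d)² = 1.0153² = 1.030834.
Q̄ = (S₀/π) × 1.030834 × [bracket] = (589/π) × 1.030834 × 0.028391 = 5.4870 W/m².
Daily total = Q̄ × 24.66 h × 3600 s/h = 5.4870 × 24.66 × 3600 / 10⁶ = 0.4871 MJ/m².

0.487 MJ/m²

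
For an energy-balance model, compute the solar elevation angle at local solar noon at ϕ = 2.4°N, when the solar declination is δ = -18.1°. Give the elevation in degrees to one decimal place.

At local noon the hour angle is zero, so the zenith angle equals |ϕ − δ| = |+2.4° − (-18.100°)| = 20.500°.
Elevation = 90° − 20.500° = 69.5°.

69.5°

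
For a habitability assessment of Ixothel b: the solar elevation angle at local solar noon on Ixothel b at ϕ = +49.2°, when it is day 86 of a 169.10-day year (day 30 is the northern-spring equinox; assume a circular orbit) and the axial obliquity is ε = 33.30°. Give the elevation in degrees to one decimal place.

Solar longitude: L_s = 360° × (86 − 30)/169.10 = 119.219°.
sin δ = sin 33.30° × sin 119.219° = 0.47916, so δ = +28.631°.
At local noon the hour angle is zero, so the zenith angle equals |ϕ − δ| = |+49.2° − (+28.631°)| = 20.569°.
Elevation = 90° − 20.569° = 69.4°.

69.4°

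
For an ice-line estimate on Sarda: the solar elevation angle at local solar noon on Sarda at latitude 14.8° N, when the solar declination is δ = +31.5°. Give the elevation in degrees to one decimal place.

73.3°

At local noon the hour angle is zero, so the zenith angle equals |ϕ − δ| = |+14.8° − (+31.500°)| = 16.700°.
Elevation = 90° − 16.700° = 73.3°.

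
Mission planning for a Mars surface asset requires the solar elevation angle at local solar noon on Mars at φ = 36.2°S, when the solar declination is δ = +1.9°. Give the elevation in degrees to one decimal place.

51.9°

At local noon the hour angle is zero, so the zenith angle equals |φ − δ| = |-36.2° − (+1.900°)| = 38.100°.
Elevation = 90° − 38.100° = 51.9°.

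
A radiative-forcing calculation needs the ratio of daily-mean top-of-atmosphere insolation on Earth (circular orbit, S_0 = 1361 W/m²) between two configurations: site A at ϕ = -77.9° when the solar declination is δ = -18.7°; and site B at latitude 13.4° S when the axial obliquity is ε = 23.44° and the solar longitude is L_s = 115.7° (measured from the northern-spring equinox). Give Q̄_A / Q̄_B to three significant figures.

Q̄_A / Q̄_B ≈ 1.26

— Configuration A (ϕ=-77.9°):
cos h₀ = −tan(-77.9°) tan(-18.700°) = -1.5789 ≤ −1 ⇒ polar day, h₀ = π.
Bracket: h₀ sin ϕ sin δ + cos ϕ cos δ sin h₀ = 3.1416×-0.97778×-0.32061 + 0.20962×0.94721×0.00000 = 0.984848 + 0.000000 = 0.984848.
Q̄ = (S_0/π) × [bracket] = (1361/π) × 0.984848 = 426.66 W/m².
— Configuration B (ϕ=-13.4°):
Solar declination: sin δ = sin ε · sin L_s = sin 23.44° × sin 115.7° = 0.35844, so δ = +21.004°.
cos h₀ = −tan(-13.4°) tan(+21.004°) = 0.0915, h₀ = 1.4792 rad.
Bracket: h₀ sin ϕ sin δ + cos ϕ cos δ sin h₀ = 1.4792×-0.23175×0.35844 + 0.97278×0.93355×0.99581 = -0.122875 + 0.904334 = 0.781459.
Q̄ = (S_0/π) × [bracket] = (1361/π) × 0.781459 = 338.54 W/m².
Ratio Q̄_A / Q̄_B = 426.66 / 338.54 = 1.260.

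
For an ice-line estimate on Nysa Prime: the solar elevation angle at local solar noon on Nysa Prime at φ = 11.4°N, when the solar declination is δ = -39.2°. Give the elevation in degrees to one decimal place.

39.4°

At local noon the hour angle is zero, so the zenith angle equals |φ − δ| = |+11.4° − (-39.200°)| = 50.600°.
Elevation = 90° − 50.600° = 39.4°.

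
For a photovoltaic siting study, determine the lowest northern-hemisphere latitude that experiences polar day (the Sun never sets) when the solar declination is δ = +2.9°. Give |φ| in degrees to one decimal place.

|φ| = 87.1°

Polar day requires cos H₀ = −tan φ tan δ ≤ −1, i.e. tan φ tan δ ≥ 1.
The boundary is |tan φ| · |tan δ| = 1, so |φ| = 90° − |δ| = 90° − 2.9° = 87.1° in the northern hemisphere.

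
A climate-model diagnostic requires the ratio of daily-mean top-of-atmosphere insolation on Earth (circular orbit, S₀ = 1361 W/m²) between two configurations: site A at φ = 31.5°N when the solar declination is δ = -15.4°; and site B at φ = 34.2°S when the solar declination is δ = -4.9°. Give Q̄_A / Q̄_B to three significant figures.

— Configuration A (φ=+31.5°):
cos H₀ = −tan(+31.5°) tan(-15.400°) = 0.1688, H₀ = 1.4012 rad.
Bracket: H₀ sin φ sin δ + cos φ cos δ sin H₀ = 1.4012×0.52250×-0.26556 + 0.85264×0.96410×0.98565 = -0.194424 + 0.810234 = 0.615810.
Q̄ = (S₀/π) × [bracket] = (1361/π) × 0.615810 = 266.78 W/m².
— Configuration B (φ=-34.2°):
cos H₀ = −tan(-34.2°) tan(-4.900°) = -0.0583, H₀ = 1.6291 rad.
Bracket: H₀ sin φ sin δ + cos φ cos δ sin H₀ = 1.6291×-0.56208×-0.08542 + 0.82708×0.99635×0.99830 = 0.078218 + 0.822660 = 0.900878.
Q̄ = (S₀/π) × [bracket] = (1361/π) × 0.900878 = 390.28 W/m².
Ratio Q̄_A / Q̄_B = 266.78 / 390.28 = 0.6836.

Q̄_A / Q̄_B ≈ 0.684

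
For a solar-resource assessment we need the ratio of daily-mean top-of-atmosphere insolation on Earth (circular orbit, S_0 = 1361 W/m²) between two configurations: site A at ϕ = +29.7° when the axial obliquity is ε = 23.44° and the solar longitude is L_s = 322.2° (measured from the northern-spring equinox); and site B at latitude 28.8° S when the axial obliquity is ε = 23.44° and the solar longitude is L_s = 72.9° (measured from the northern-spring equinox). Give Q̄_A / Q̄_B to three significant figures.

Q̄_A / Q̄_B ≈ 1.22

— Configuration A (ϕ=+29.7°):
Solar declination: sin δ = sin ε · sin L_s = sin 23.44° × sin 322.2° = -0.24381, so δ = -14.111°.
cos h₀ = −tan(+29.7°) tan(-14.111°) = 0.1434, h₀ = 1.4269 rad.
Bracket: h₀ sin ϕ sin δ + cos ϕ cos δ sin h₀ = 1.4269×0.49546×-0.24381 + 0.86863×0.96982×0.98967 = -0.172367 + 0.833713 = 0.661346.
Q̄ = (S_0/π) × [bracket] = (1361/π) × 0.661346 = 286.51 W/m².
— Configuration B (ϕ=-28.8°):
Solar declination: sin δ = sin ε · sin L_s = sin 23.44° × sin 72.9° = 0.38020, so δ = +22.346°.
cos h₀ = −tan(-28.8°) tan(+22.346°) = 0.2260, h₀ = 1.3428 rad.
Bracket: h₀ sin ϕ sin δ + cos ϕ cos δ sin h₀ = 1.3428×-0.48175×0.38020 + 0.87631×0.92490×0.97413 = -0.245949 + 0.789532 = 0.543583.
Q̄ = (S_0/π) × [bracket] = (1361/π) × 0.543583 = 235.49 W/m².
Ratio Q̄_A / Q̄_B = 286.51 / 235.49 = 1.217.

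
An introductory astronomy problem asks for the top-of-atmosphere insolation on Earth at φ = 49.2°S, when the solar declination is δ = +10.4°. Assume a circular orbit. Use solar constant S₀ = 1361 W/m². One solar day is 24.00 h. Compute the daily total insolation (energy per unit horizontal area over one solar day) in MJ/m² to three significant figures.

16.6 MJ/m²

cos H₀ = −tan(-49.2°) tan(+10.400°) = 0.2126, H₀ = 1.3565 rad.
Bracket: H₀ sin φ sin δ + cos φ cos δ sin H₀ = 1.3565×-0.75700×0.18052 + 0.65342×0.98357×0.97713 = -0.185371 + 0.627986 = 0.442615.
Q̄ = (S₀/π) × [bracket] = (1361/π) × 0.442615 = 191.75 W/m².
Daily total = Q̄ × 24.00 h × 3600 s/h = 191.75 × 24.00 × 3600 / 10⁶ = 16.57 MJ/m².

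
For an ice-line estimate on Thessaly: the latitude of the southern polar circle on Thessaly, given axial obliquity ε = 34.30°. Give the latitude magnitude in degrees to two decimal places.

55.70°

The polar circle is the lowest latitude that experiences at least one full rotation of continuous darkness at the northern-summer solstice; it lies at |φ| = 90° − ε = 90° − 34.30° = 55.70°.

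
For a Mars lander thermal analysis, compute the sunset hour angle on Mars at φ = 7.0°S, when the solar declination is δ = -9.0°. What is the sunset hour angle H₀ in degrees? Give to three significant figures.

H₀ = 91.1°

cos H₀ = −tan φ · tan δ = −tan(-7.0°) × tan(-9.000°) = -0.0194, so H₀ = 1.5902 rad = 91.11°.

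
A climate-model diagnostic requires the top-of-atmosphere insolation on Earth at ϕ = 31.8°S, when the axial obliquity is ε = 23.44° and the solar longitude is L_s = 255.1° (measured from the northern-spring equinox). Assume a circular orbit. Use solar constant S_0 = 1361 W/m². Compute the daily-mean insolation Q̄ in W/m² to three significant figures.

Solar declination: sin δ = sin ε · sin L_s = sin 23.44° × sin 255.1° = -0.38441, so δ = -22.607°.
cos h₀ = −tan(-31.8°) tan(-22.607°) = -0.2582, h₀ = 1.8319 rad.
Bracket: h₀ sin ϕ sin δ + cos ϕ cos δ sin h₀ = 1.8319×-0.52696×-0.38441 + 0.84989×0.92316×0.96610 = 0.371086 + 0.757987 = 1.129073.
Q̄ = (S_0/π) × [bracket] = (1361/π) × 1.129073 = 489.1 W/m².

Q̄ ≈ 489 W/m²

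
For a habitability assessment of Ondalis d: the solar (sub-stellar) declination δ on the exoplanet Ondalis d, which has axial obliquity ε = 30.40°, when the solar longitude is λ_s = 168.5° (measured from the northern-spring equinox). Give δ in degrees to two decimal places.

δ = +5.79°

sin δ = sin ε · sin λ_s = sin 30.40° × sin 168.5° = 0.100887.
δ = arcsin(0.100887) = +5.79°.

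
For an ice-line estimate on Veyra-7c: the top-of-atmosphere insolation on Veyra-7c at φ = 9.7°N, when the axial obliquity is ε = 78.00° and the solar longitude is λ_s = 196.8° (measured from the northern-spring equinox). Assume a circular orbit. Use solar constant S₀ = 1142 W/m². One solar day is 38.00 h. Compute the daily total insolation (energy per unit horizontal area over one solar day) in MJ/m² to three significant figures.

Solar declination: sin δ = sin ε · sin λ_s = sin 78.00° × sin 196.8° = -0.28272, so δ = -16.422°.
cos H₀ = −tan(+9.7°) tan(-16.422°) = 0.0504, H₀ = 1.5204 rad.
Bracket: H₀ sin φ sin δ + cos φ cos δ sin H₀ = 1.5204×0.16849×-0.28272 + 0.98570×0.95920×0.99873 = -0.072425 + 0.944283 = 0.871858.
Q̄ = (S₀/π) × [bracket] = (1142/π) × 0.871858 = 316.93 W/m².
Daily total = Q̄ × 38.00 h × 3600 s/h = 316.93 × 38.00 × 3600 / 10⁶ = 43.36 MJ/m².

43.4 MJ/m²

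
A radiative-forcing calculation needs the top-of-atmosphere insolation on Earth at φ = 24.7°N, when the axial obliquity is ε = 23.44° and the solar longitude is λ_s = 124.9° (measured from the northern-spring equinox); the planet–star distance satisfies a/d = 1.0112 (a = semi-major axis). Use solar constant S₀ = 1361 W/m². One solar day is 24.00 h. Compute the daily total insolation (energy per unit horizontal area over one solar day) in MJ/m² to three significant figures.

41.5 MJ/m²

Solar declination: sin δ = sin ε · sin λ_s = sin 23.44° × sin 124.9° = 0.32625, so δ = +19.041°.
cos H₀ = −tan(+24.7°) tan(+19.041°) = -0.1587, H₀ = 1.7302 rad.
Bracket: H₀ sin φ sin δ + cos φ cos δ sin H₀ = 1.7302×0.41787×0.32625 + 0.90851×0.94528×0.98732 = 0.235878 + 0.847907 = 1.083785.
Inverse-square distance factor (a/d)² = 1.0112² = 1.022525.
Q̄ = (S₀/π) × 1.022525 × [bracket] = (1361/π) × 1.022525 × 1.083785 = 480.09 W/m².
Daily total = Q̄ × 24.00 h × 3600 s/h = 480.09 × 24.00 × 3600 / 10⁶ = 41.48 MJ/m².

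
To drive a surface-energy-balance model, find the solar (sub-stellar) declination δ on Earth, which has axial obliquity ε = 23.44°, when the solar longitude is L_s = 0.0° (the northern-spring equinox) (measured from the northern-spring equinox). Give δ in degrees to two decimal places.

δ = +0.00°

sin δ = sin ε · sin L_s = sin 23.44° × sin 0.0° = 0.000000.
δ = arcsin(0.000000) = +0.00°.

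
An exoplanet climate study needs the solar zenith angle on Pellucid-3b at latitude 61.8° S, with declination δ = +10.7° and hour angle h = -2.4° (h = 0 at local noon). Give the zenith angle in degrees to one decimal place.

cos θ_z = sin ϕ sin δ + cos ϕ cos δ cos h = -0.163629 + 0.463927 = 0.300298.
θ_z = arccos(0.300298) = 72.5°.

θ_z = 72.5°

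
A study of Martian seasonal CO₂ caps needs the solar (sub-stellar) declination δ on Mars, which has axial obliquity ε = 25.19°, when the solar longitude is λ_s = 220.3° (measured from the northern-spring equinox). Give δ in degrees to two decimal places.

δ = -15.98°

sin δ = sin ε · sin λ_s = sin 25.19° × sin 220.3° = -0.275288.
δ = arcsin(-0.275288) = -15.98°.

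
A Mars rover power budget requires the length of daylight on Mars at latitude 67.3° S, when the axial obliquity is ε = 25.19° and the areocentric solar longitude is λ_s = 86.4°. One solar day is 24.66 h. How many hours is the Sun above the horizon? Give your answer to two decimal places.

sin δ = sin 25.19° × sin 86.4° = 0.42478, so δ = +25.137°.
cos H₀ = −tan φ · tan δ = 1.1217 ≥ 1, so the Sun never rises (polar night) and H₀ = 0.
Daylight = 2H₀/(2π) × 24.66 h = (0.0000/π) × 24.66 = 0.00 h.

0.00 h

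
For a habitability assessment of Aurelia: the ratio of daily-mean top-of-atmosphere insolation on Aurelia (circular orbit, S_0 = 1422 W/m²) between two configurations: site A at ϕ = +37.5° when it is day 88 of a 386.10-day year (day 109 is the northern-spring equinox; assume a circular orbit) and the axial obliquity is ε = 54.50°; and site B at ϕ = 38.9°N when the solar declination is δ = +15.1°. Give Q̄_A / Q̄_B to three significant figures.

Q̄_A / Q̄_B ≈ 0.507

— Configuration A (ϕ=+37.5°):
Solar longitude: L_s = 360° × (88 − 109)/386.10 = -19.580°, i.e. -19.580° + 360° = 340.420°.
sin δ = sin 54.50° × sin 340.420° = -0.27283, so δ = -15.833°.
cos h₀ = −tan(+37.5°) tan(-15.833°) = 0.2176, h₀ = 1.3514 rad.
Bracket: h₀ sin ϕ sin δ + cos ϕ cos δ sin h₀ = 1.3514×0.60876×-0.27283 + 0.79335×0.96206×0.97604 = -0.224451 + 0.744963 = 0.520512.
Q̄ = (S_0/π) × [bracket] = (1422/π) × 0.520512 = 235.60 W/m².
— Configuration B (ϕ=+38.9°):
cos h₀ = −tan(+38.9°) tan(+15.100°) = -0.2177, h₀ = 1.7903 rad.
Bracket: h₀ sin ϕ sin δ + cos ϕ cos δ sin h₀ = 1.7903×0.62796×0.26050 + 0.77824×0.96547×0.97601 = 0.292864 + 0.733342 = 1.026206.
Q̄ = (S_0/π) × [bracket] = (1422/π) × 1.026206 = 464.50 W/m².
Ratio Q̄_A / Q̄_B = 235.60 / 464.50 = 0.5072.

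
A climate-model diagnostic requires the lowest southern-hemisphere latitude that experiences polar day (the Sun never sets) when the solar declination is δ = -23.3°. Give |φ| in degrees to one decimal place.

|φ| = 66.7°

Polar day requires cos H₀ = −tan φ tan δ ≤ −1, i.e. tan φ tan δ ≥ 1.
The boundary is |tan φ| · |tan δ| = 1, so |φ| = 90° − |δ| = 90° − 23.3° = 66.7° in the southern hemisphere.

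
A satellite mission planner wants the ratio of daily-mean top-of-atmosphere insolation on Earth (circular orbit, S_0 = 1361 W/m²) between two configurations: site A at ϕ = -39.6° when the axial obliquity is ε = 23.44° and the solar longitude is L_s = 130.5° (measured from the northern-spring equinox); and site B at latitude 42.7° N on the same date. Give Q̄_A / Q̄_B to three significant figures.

Q̄_A / Q̄_B ≈ 0.434

— Configuration A (ϕ=-39.6°):
Solar declination: sin δ = sin ε · sin L_s = sin 23.44° × sin 130.5° = 0.30248, so δ = +17.607°.
cos h₀ = −tan(-39.6°) tan(+17.607°) = 0.2625, h₀ = 1.3052 rad.
Bracket: h₀ sin ϕ sin δ + cos ϕ cos δ sin h₀ = 1.3052×-0.63742×0.30248 + 0.77051×0.95316×0.96492 = -0.251651 + 0.708656 = 0.457005.
Q̄ = (S_0/π) × [bracket] = (1361/π) × 0.457005 = 197.98 W/m².
— Configuration B (ϕ=+42.7°):
cos h₀ = −tan(+42.7°) tan(+17.607°) = -0.2928, h₀ = 1.8680 rad.
Bracket: h₀ sin ϕ sin δ + cos ϕ cos δ sin h₀ = 1.8680×0.67816×0.30248 + 0.73491×0.95316×0.95616 = 0.383183 + 0.669777 = 1.052960.
Q̄ = (S_0/π) × [bracket] = (1361/π) × 1.052960 = 456.16 W/m².
Ratio Q̄_A / Q̄_B = 197.98 / 456.16 = 0.4340.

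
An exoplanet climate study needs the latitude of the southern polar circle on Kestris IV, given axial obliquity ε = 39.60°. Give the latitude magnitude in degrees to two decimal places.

The polar circle is the lowest latitude that experiences at least one full rotation of continuous darkness at the northern-summer solstice; it lies at |ϕ| = 90° − ε = 90° − 39.60° = 50.40°.

50.40°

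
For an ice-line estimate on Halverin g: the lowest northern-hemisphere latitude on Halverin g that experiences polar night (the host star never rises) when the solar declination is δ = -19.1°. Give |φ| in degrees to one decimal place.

Polar night requires cos H₀ = −tan φ tan δ ≥ 1, i.e. tan φ tan δ ≤ −1.
The boundary is |tan φ| · |tan δ| = 1, so |φ| = 90° − |δ| = 90° − 19.1° = 70.9° in the northern hemisphere.

|φ| = 70.9°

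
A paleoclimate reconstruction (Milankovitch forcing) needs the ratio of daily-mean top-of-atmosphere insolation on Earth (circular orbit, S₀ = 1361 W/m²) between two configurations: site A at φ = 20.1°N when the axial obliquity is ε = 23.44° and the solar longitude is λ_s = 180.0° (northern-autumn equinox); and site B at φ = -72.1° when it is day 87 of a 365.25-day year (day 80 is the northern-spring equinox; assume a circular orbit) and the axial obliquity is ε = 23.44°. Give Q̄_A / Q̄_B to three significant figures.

— Configuration A (φ=+20.1°):
Solar declination: sin δ = sin ε · sin λ_s = sin 23.44° × sin 180.0° = 0.00000, so δ = +0.000°.
cos H₀ = −tan(+20.1°) tan(+0.000°) = -0.0000, H₀ = 1.5708 rad.
Bracket: H₀ sin φ sin δ + cos φ cos δ sin H₀ = 1.5708×0.34366×0.00000 + 0.93909×1.00000×1.00000 = 0.000000 + 0.939090 = 0.939090.
Q̄ = (S₀/π) × [bracket] = (1361/π) × 0.939090 = 406.83 W/m².
— Configuration B (φ=-72.1°):
Solar longitude: λ_s = 360° × (87 − 80)/365.25 = 6.899°.
sin δ = sin 23.44° × sin 6.899° = 0.04778, so δ = +2.739°.
cos H₀ = −tan(-72.1°) tan(+2.739°) = 0.1481, H₀ = 1.4221 rad.
Bracket: H₀ sin φ sin δ + cos φ cos δ sin H₀ = 1.4221×-0.95159×0.04778 + 0.30736×0.99886×0.98897 = -0.064659 + 0.303623 = 0.238964.
Q̄ = (S₀/π) × [bracket] = (1361/π) × 0.238964 = 103.52 W/m².
Ratio Q̄_A / Q̄_B = 406.83 / 103.52 = 3.930.

Q̄_A / Q̄_B ≈ 3.93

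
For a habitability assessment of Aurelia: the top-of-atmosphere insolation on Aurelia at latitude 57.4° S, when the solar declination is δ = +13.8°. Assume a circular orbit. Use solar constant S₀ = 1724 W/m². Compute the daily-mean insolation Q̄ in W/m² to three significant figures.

cos H₀ = −tan(-57.4°) tan(+13.800°) = 0.3841, H₀ = 1.1766 rad.
Bracket: H₀ sin φ sin δ + cos φ cos δ sin H₀ = 1.1766×-0.84245×0.23853 + 0.53877×0.97113×0.92330 = -0.236437 + 0.483085 = 0.246648.
Q̄ = (S₀/π) × [bracket] = (1724/π) × 0.246648 = 135.4 W/m².

Q̄ ≈ 135 W/m²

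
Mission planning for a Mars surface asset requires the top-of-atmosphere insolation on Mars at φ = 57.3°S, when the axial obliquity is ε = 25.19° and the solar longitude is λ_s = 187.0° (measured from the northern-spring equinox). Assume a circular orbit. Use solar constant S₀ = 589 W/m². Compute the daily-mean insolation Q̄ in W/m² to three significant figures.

Q̄ ≈ 114 W/m²

Solar declination: sin δ = sin ε · sin λ_s = sin 25.19° × sin 187.0° = -0.05187, so δ = -2.973°.
cos H₀ = −tan(-57.3°) tan(-2.973°) = -0.0809, H₀ = 1.6518 rad.
Bracket: H₀ sin φ sin δ + cos φ cos δ sin H₀ = 1.6518×-0.84151×-0.05187 + 0.54024×0.99865×0.99672 = 0.072100 + 0.537741 = 0.609841.
Q̄ = (S₀/π) × [bracket] = (589/π) × 0.609841 = 114.3 W/m².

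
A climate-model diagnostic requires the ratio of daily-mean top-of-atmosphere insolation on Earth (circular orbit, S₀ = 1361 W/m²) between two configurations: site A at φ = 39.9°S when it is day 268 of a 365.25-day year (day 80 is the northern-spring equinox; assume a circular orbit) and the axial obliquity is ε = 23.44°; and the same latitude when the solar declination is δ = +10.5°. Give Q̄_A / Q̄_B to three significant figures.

— Configuration A (φ=-39.9°):
Solar longitude: λ_s = 360° × (268 − 80)/365.25 = 185.298°.
sin δ = sin 23.44° × sin 185.298° = -0.03673, so δ = -2.105°.
cos H₀ = −tan(-39.9°) tan(-2.105°) = -0.0307, H₀ = 1.6015 rad.
Bracket: H₀ sin φ sin δ + cos φ cos δ sin H₀ = 1.6015×-0.64145×-0.03673 + 0.76717×0.99933×0.99953 = 0.037732 + 0.766296 = 0.804028.
Q̄ = (S₀/π) × [bracket] = (1361/π) × 0.804028 = 348.32 W/m².
— Configuration B (φ=-39.9°):
cos H₀ = −tan(-39.9°) tan(+10.500°) = 0.1550, H₀ = 1.4152 rad.
Bracket: H₀ sin φ sin δ + cos φ cos δ sin H₀ = 1.4152×-0.64145×0.18224 + 0.76717×0.98325×0.98792 = -0.165434 + 0.745208 = 0.579774.
Q̄ = (S₀/π) × [bracket] = (1361/π) × 0.579774 = 251.17 W/m².
Ratio Q̄_A / Q̄_B = 348.32 / 251.17 = 1.387.

Q̄_A / Q̄_B ≈ 1.39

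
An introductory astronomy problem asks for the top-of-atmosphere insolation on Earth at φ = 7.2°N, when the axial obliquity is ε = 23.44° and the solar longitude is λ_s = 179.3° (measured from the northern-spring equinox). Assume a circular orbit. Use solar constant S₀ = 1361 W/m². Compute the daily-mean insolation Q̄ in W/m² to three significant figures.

Q̄ ≈ 430 W/m²

Solar declination: sin δ = sin ε · sin λ_s = sin 23.44° × sin 179.3° = 0.00486, so δ = +0.278°.
cos H₀ = −tan(+7.2°) tan(+0.278°) = -0.0006, H₀ = 1.5714 rad.
Bracket: H₀ sin φ sin δ + cos φ cos δ sin H₀ = 1.5714×0.12533×0.00486 + 0.99211×0.99999×1.00000 = 0.000957 + 0.992100 = 0.993057.
Q̄ = (S₀/π) × [bracket] = (1361/π) × 0.993057 = 430.2 W/m².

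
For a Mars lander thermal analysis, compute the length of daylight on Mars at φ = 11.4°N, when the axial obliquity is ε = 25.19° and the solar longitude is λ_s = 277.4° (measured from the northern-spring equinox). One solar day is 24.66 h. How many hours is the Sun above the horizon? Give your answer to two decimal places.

Solar declination: sin δ = sin ε · sin λ_s = sin 25.19° × sin 277.4° = -0.42208, so δ = -24.966°.
cos H₀ = −tan φ · tan δ = −tan(+11.4°) × tan(-24.966°) = 0.0939, so H₀ = 1.4768 rad = 84.61°.
Daylight = 2H₀/(2π) × 24.66 h = (1.4768/π) × 24.66 = 11.59 h.

11.59 h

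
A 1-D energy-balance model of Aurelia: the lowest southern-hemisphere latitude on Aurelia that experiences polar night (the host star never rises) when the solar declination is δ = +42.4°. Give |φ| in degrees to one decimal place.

|φ| = 47.6°

Polar night requires cos H₀ = −tan φ tan δ ≥ 1, i.e. tan φ tan δ ≤ −1.
The boundary is |tan φ| · |tan δ| = 1, so |φ| = 90° − |δ| = 90° − 42.4° = 47.6° in the southern hemisphere.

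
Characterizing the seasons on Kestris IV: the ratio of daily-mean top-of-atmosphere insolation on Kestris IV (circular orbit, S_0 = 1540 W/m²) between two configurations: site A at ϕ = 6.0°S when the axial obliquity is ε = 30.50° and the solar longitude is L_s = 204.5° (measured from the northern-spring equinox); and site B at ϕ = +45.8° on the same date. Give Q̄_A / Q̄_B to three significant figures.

— Configuration A (ϕ=-6.0°):
Solar declination: sin δ = sin ε · sin L_s = sin 30.50° × sin 204.5° = -0.21047, so δ = -12.150°.
cos h₀ = −tan(-6.0°) tan(-12.150°) = -0.0226, h₀ = 1.5934 rad.
Bracket: h₀ sin ϕ sin δ + cos ϕ cos δ sin h₀ = 1.5934×-0.10453×-0.21047 + 0.99452×0.97760×0.99974 = 0.035055 + 0.971990 = 1.007045.
Q̄ = (S_0/π) × [bracket] = (1540/π) × 1.007045 = 493.65 W/m².
— Configuration B (ϕ=+45.8°):
cos h₀ = −tan(+45.8°) tan(-12.150°) = 0.2214, h₀ = 1.3476 rad.
Bracket: h₀ sin ϕ sin δ + cos ϕ cos δ sin h₀ = 1.3476×0.71691×-0.21047 + 0.69717×0.97760×0.97518 = -0.203337 + 0.664637 = 0.461300.
Q̄ = (S_0/π) × [bracket] = (1540/π) × 0.461300 = 226.13 W/m².
Ratio Q̄_A / Q̄_B = 493.65 / 226.13 = 2.183.

Q̄_A / Q̄_B ≈ 2.18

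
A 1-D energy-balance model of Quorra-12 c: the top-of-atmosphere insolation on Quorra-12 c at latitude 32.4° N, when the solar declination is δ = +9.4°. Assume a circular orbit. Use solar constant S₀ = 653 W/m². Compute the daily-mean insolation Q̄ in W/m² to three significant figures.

cos H₀ = −tan(+32.4°) tan(+9.400°) = -0.1051, H₀ = 1.6761 rad.
Bracket: H₀ sin φ sin δ + cos φ cos δ sin H₀ = 1.6761×0.53583×0.16333 + 0.84433×0.98657×0.99447 = 0.146687 + 0.828384 = 0.975071.
Q̄ = (S₀/π) × [bracket] = (653/π) × 0.975071 = 202.7 W/m².

Q̄ ≈ 203 W/m²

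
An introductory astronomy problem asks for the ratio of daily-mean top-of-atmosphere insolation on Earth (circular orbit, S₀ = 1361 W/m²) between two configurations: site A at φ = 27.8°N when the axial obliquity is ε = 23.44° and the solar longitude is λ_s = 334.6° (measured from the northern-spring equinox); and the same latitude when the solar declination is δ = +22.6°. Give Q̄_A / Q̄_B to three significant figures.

— Configuration A (φ=+27.8°):
Solar declination: sin δ = sin ε · sin λ_s = sin 23.44° × sin 334.6° = -0.17063, so δ = -9.824°.
cos H₀ = −tan(+27.8°) tan(-9.824°) = 0.0913, H₀ = 1.4794 rad.
Bracket: H₀ sin φ sin δ + cos φ cos δ sin H₀ = 1.4794×0.46639×-0.17063 + 0.88458×0.98534×0.99582 = -0.117731 + 0.867969 = 0.750238.
Q̄ = (S₀/π) × [bracket] = (1361/π) × 0.750238 = 325.02 W/m².
— Configuration B (φ=+27.8°):
cos H₀ = −tan(+27.8°) tan(+22.600°) = -0.2195, H₀ = 1.7921 rad.
Bracket: H₀ sin φ sin δ + cos φ cos δ sin H₀ = 1.7921×0.46639×0.38430 + 0.88458×0.92321×0.97562 = 0.321205 + 0.796743 = 1.117948.
Q̄ = (S₀/π) × [bracket] = (1361/π) × 1.117948 = 484.32 W/m².
Ratio Q̄_A / Q̄_B = 325.02 / 484.32 = 0.6711.

Q̄_A / Q̄_B ≈ 0.671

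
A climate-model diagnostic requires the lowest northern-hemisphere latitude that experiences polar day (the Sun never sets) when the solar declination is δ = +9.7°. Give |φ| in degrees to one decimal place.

Polar day requires cos H₀ = −tan φ tan δ ≤ −1, i.e. tan φ tan δ ≥ 1.
The boundary is |tan φ| · |tan δ| = 1, so |φ| = 90° − |δ| = 90° − 9.7° = 80.3° in the northern hemisphere.

|φ| = 80.3°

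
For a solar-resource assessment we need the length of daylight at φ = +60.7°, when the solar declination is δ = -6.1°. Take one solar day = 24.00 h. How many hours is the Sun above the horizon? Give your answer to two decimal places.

10.54 h

cos H₀ = −tan φ · tan δ = −tan(+60.7°) × tan(-6.100°) = 0.1904, so H₀ = 1.3792 rad = 79.02°.
Daylight = 2H₀/(2π) × 24.00 h = (1.3792/π) × 24.00 = 10.54 h.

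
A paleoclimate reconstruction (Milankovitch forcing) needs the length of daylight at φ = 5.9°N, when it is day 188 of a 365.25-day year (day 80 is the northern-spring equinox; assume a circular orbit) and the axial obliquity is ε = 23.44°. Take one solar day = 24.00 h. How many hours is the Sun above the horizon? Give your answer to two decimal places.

Solar longitude: λ_s = 360° × (188 − 80)/365.25 = 106.448°.
sin δ = sin 23.44° × sin 106.448° = 0.38151, so δ = +22.427°.
cos H₀ = −tan φ · tan δ = −tan(+5.9°) × tan(+22.427°) = -0.0427, so H₀ = 1.6135 rad = 92.44°.
Daylight = 2H₀/(2π) × 24.00 h = (1.6135/π) × 24.00 = 12.33 h.

12.33 h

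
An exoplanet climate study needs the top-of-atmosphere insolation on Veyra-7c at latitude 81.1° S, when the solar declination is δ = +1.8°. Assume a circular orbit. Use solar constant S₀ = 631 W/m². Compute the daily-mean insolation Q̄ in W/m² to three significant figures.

cos H₀ = −tan(-81.1°) tan(+1.800°) = 0.2007, H₀ = 1.3687 rad.
Bracket: H₀ sin φ sin δ + cos φ cos δ sin H₀ = 1.3687×-0.98796×0.03141 + 0.15471×0.99951×0.97966 = -0.042473 + 0.151489 = 0.109016.
Q̄ = (S₀/π) × [bracket] = (631/π) × 0.109016 = 21.90 W/m².

Q̄ ≈ 21.9 W/m²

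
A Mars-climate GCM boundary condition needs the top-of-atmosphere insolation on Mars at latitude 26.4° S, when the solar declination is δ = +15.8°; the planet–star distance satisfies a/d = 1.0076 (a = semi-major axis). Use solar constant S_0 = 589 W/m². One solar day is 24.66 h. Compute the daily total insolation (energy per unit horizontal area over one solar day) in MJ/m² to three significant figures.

11.5 MJ/m²

cos h₀ = −tan(-26.4°) tan(+15.800°) = 0.1405, h₀ = 1.4299 rad.
Bracket: h₀ sin ϕ sin δ + cos ϕ cos δ sin h₀ = 1.4299×-0.44464×0.27228 + 0.89571×0.96222×0.99009 = -0.173113 + 0.853329 = 0.680216.
Inverse-square distance factor (a/d)² = 1.0076² = 1.015258.
Q̄ = (S_0/π) × 1.015258 × [bracket] = (589/π) × 1.015258 × 0.680216 = 129.48 W/m².
Daily total = Q̄ × 24.66 h × 3600 s/h = 129.48 × 24.66 × 3600 / 10⁶ = 11.49 MJ/m².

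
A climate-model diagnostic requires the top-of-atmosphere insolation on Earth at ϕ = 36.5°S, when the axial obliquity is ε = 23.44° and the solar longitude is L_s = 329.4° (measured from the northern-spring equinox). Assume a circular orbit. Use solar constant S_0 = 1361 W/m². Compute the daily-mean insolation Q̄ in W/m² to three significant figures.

Solar declination: sin δ = sin ε · sin L_s = sin 23.44° × sin 329.4° = -0.20249, so δ = -11.683°.
cos h₀ = −tan(-36.5°) tan(-11.683°) = -0.1530, h₀ = 1.7244 rad.
Bracket: h₀ sin ϕ sin δ + cos ϕ cos δ sin h₀ = 1.7244×-0.59482×-0.20249 + 0.80386×0.97928×0.98823 = 0.207696 + 0.777939 = 0.985635.
Q̄ = (S_0/π) × [bracket] = (1361/π) × 0.985635 = 427.0 W/m².

Q̄ ≈ 427 W/m²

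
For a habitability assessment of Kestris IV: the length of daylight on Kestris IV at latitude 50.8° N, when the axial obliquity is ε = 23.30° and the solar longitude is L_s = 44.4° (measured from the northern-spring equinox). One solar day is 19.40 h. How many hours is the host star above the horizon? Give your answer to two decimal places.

Solar declination: sin δ = sin ε · sin L_s = sin 23.30° × sin 44.4° = 0.27675, so δ = +16.066°.
cos h₀ = −tan ϕ · tan δ = −tan(+50.8°) × tan(+16.066°) = -0.3531, so h₀ = 1.9317 rad = 110.68°.
Daylight = 2h₀/(2π) × 19.40 h = (1.9317/π) × 19.40 = 11.93 h.

11.93 h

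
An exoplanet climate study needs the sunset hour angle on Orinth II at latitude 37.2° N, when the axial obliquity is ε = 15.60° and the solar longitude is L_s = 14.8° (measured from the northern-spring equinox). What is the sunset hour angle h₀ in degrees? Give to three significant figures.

h₀ = 93.0°

Solar declination: sin δ = sin ε · sin L_s = sin 15.60° × sin 14.8° = 0.06869, so δ = +3.939°.
cos h₀ = −tan ϕ · tan δ = −tan(+37.2°) × tan(+3.939°) = -0.0523, so h₀ = 1.6231 rad = 93.00°.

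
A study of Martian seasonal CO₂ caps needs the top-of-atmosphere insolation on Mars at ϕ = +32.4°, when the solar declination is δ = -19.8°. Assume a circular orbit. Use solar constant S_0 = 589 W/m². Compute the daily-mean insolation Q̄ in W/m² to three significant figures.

cos h₀ = −tan(+32.4°) tan(-19.800°) = 0.2285, h₀ = 1.3403 rad.
Bracket: h₀ sin ϕ sin δ + cos ϕ cos δ sin h₀ = 1.3403×0.53583×-0.33874 + 0.84433×0.94088×0.97355 = -0.243274 + 0.773401 = 0.530127.
Q̄ = (S_0/π) × [bracket] = (589/π) × 0.530127 = 99.39 W/m².

Q̄ ≈ 99.4 W/m²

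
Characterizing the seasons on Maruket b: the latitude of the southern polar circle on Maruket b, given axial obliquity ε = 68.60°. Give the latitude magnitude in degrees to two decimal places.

The polar circle is the lowest latitude that experiences at least one full rotation of continuous darkness at the northern-summer solstice; it lies at |φ| = 90° − ε = 90° − 68.60° = 21.40°.

21.40°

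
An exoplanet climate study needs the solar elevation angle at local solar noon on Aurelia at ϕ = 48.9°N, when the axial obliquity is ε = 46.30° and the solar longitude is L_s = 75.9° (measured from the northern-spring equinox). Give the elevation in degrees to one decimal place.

85.6°

Solar declination: sin δ = sin ε · sin L_s = sin 46.30° × sin 75.9° = 0.70119, so δ = +44.522°.
At local noon the hour angle is zero, so the zenith angle equals |ϕ − δ| = |+48.9° − (+44.522°)| = 4.378°.
Elevation = 90° − 4.378° = 85.6°.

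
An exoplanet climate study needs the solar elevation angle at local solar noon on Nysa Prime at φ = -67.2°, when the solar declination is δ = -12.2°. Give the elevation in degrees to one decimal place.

35.0°

At local noon the hour angle is zero, so the zenith angle equals |φ − δ| = |-67.2° − (-12.200°)| = 55.000°.
Elevation = 90° − 55.000° = 35.0°.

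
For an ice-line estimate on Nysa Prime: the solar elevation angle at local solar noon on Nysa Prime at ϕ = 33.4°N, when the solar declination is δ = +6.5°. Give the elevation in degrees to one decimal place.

At local noon the hour angle is zero, so the zenith angle equals |ϕ − δ| = |+33.4° − (+6.500°)| = 26.900°.
Elevation = 90° − 26.900° = 63.1°.

63.1°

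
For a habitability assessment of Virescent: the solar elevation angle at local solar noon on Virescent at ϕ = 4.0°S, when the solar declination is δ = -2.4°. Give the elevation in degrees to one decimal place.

88.4°

At local noon the hour angle is zero, so the zenith angle equals |ϕ − δ| = |-4.0° − (-2.400°)| = 1.600°.
Elevation = 90° − 1.600° = 88.4°.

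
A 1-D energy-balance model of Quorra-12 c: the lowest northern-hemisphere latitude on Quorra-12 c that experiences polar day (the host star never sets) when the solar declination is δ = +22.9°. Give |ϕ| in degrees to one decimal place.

|ϕ| = 67.1°

Polar day requires cos h₀ = −tan ϕ tan δ ≤ −1, i.e. tan ϕ tan δ ≥ 1.
The boundary is |tan ϕ| · |tan δ| = 1, so |ϕ| = 90° − |δ| = 90° − 22.9° = 67.1° in the northern hemisphere.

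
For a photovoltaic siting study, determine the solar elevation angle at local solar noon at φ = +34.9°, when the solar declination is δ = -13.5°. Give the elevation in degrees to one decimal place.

41.6°

At local noon the hour angle is zero, so the zenith angle equals |φ − δ| = |+34.9° − (-13.500°)| = 48.400°.
Elevation = 90° − 48.400° = 41.6°.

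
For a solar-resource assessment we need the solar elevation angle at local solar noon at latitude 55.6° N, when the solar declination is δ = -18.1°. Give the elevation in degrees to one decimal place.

At local noon the hour angle is zero, so the zenith angle equals |ϕ − δ| = |+55.6° − (-18.100°)| = 73.700°.
Elevation = 90° − 73.700° = 16.3°.

16.3°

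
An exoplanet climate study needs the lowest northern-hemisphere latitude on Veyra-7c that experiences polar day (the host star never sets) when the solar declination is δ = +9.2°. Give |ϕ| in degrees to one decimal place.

|ϕ| = 80.8°

Polar day requires cos h₀ = −tan ϕ tan δ ≤ −1, i.e. tan ϕ tan δ ≥ 1.
The boundary is |tan ϕ| · |tan δ| = 1, so |ϕ| = 90° − |δ| = 90° − 9.2° = 80.8° in the northern hemisphere.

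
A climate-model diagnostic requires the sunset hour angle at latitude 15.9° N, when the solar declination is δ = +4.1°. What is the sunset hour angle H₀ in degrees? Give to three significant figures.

cos H₀ = −tan φ · tan δ = −tan(+15.9°) × tan(+4.100°) = -0.0204, so H₀ = 1.5912 rad = 91.17°.

H₀ = 91.2°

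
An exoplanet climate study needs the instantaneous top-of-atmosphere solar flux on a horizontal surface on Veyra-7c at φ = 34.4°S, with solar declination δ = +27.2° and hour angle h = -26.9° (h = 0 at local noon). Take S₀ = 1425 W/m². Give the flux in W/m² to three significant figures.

565 W/m²

cos θ_z = sin φ sin δ + cos φ cos δ cos h = -0.258245 + 0.654463 = 0.396218.
Flux = S₀ · cos θ_z = 1425 × 0.396218 = 564.6 W/m².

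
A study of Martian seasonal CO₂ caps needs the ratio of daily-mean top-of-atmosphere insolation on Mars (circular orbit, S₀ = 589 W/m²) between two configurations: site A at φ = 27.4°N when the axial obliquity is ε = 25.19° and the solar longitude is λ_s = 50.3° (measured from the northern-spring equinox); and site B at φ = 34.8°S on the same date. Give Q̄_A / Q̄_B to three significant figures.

Q̄_A / Q̄_B ≈ 2.16

— Configuration A (φ=+27.4°):
Solar declination: sin δ = sin ε · sin λ_s = sin 25.19° × sin 50.3° = 0.32747, so δ = +19.115°.
cos H₀ = −tan(+27.4°) tan(+19.115°) = -0.1797, H₀ = 1.7514 rad.
Bracket: H₀ sin φ sin δ + cos φ cos δ sin H₀ = 1.7514×0.46020×0.32747 + 0.88782×0.94486×0.98373 = 0.263939 + 0.825217 = 1.089156.
Q̄ = (S₀/π) × [bracket] = (589/π) × 1.089156 = 204.20 W/m².
— Configuration B (φ=-34.8°):
cos H₀ = −tan(-34.8°) tan(+19.115°) = 0.2409, H₀ = 1.3275 rad.
Bracket: H₀ sin φ sin δ + cos φ cos δ sin H₀ = 1.3275×-0.57071×0.32747 + 0.82115×0.94486×0.97055 = -0.248097 + 0.753022 = 0.504925.
Q̄ = (S₀/π) × [bracket] = (589/π) × 0.504925 = 94.666 W/m².
Ratio Q̄_A / Q̄_B = 204.20 / 94.666 = 2.157.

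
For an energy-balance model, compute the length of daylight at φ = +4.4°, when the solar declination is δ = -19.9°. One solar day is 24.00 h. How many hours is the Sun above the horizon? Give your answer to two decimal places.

cos H₀ = −tan φ · tan δ = −tan(+4.4°) × tan(-19.900°) = 0.0279, so H₀ = 1.5429 rad = 88.40°.
Daylight = 2H₀/(2π) × 24.00 h = (1.5429/π) × 24.00 = 11.79 h.

11.79 h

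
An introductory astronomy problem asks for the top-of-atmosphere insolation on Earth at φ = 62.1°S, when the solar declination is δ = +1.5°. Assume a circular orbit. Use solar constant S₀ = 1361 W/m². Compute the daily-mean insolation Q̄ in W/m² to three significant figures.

Q̄ ≈ 187 W/m²

cos H₀ = −tan(-62.1°) tan(+1.500°) = 0.0495, H₀ = 1.5213 rad.
Bracket: H₀ sin φ sin δ + cos φ cos δ sin H₀ = 1.5213×-0.88377×0.02618 + 0.46793×0.99966×0.99878 = -0.035198 + 0.467200 = 0.432002.
Q̄ = (S₀/π) × [bracket] = (1361/π) × 0.432002 = 187.2 W/m².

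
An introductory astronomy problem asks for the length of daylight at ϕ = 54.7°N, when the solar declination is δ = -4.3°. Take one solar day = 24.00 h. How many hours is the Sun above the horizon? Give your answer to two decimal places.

11.19 h

cos h₀ = −tan ϕ · tan δ = −tan(+54.7°) × tan(-4.300°) = 0.1062, so h₀ = 1.4644 rad = 83.90°.
Daylight = 2h₀/(2π) × 24.00 h = (1.4644/π) × 24.00 = 11.19 h.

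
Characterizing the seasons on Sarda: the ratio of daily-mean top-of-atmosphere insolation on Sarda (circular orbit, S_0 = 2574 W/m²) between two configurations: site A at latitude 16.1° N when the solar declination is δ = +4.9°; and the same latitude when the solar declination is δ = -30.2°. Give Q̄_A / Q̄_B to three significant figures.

Q̄_A / Q̄_B ≈ 1.60

— Configuration A (ϕ=+16.1°):
cos h₀ = −tan(+16.1°) tan(+4.900°) = -0.0247, h₀ = 1.5955 rad.
Bracket: h₀ sin ϕ sin δ + cos ϕ cos δ sin h₀ = 1.5955×0.27731×0.08542 + 0.96078×0.99635×0.99969 = 0.037794 + 0.956976 = 0.994770.
Q̄ = (S_0/π) × [bracket] = (2574/π) × 0.994770 = 815.04 W/m².
— Configuration B (ϕ=+16.1°):
cos h₀ = −tan(+16.1°) tan(-30.200°) = 0.1680, h₀ = 1.4020 rad.
Bracket: h₀ sin ϕ sin δ + cos ϕ cos δ sin h₀ = 1.4020×0.27731×-0.50302 + 0.96078×0.86427×0.98579 = -0.195568 + 0.818574 = 0.623006.
Q̄ = (S_0/π) × [bracket] = (2574/π) × 0.623006 = 510.45 W/m².
Ratio Q̄_A / Q̄_B = 815.04 / 510.45 = 1.597.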